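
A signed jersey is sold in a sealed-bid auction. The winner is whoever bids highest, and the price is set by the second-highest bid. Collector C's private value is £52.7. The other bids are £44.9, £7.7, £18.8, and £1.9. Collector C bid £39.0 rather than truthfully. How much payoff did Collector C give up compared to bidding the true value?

Payoff forgone: £7.8.

The highest competing bid is £44.9.
Bidding truthfully at £52.7: Collector C has the top bid, wins, and pays the second-highest bid £44.9. Payoff = £52.7 − £44.9 = £7.8.
Bidding £39.0: the top bid is £44.9 (a rival), so Collector C loses. Payoff = £0.0.
Regret = truthful payoff − actual payoff = £7.8 − £0.0 = £7.8.
This is the dominant-strategy logic: truthful bidding weakly beats any alternative.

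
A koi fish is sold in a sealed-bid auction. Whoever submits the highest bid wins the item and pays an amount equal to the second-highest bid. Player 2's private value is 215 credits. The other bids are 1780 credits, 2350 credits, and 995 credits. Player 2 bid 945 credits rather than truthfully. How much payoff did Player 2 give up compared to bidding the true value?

Regret: 0 credits.

The highest competing bid is 2350 credits.
Bidding truthfully at 215 credits: the top bid is 2350 credits (a rival), so Player 2 loses. Payoff = 0 credits.
Bidding 945 credits: the top bid is 2350 credits (a rival), so Player 2 loses. Payoff = 0 credits.
Regret = truthful payoff − actual payoff = 0 credits − 0 credits = 0 credits.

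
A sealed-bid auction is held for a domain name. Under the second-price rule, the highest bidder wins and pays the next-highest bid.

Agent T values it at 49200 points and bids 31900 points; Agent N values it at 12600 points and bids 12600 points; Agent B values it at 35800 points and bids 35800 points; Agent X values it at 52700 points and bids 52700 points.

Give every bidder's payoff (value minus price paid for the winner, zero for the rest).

Agent T 0 points, Agent N 0 points, Agent B 0 points, Agent X 16900 points.

Ranking the bids: Agent X 52700 points; Agent B 35800 points; Agent T 31900 points; Agent N 12600 points.
Agent X has the top bid and wins; the price is the second-highest bid, 35800 points.
Agent X's payoff = 52700 points − 35800 points = 16900 points. All other bidders lose, so their payoff is 0.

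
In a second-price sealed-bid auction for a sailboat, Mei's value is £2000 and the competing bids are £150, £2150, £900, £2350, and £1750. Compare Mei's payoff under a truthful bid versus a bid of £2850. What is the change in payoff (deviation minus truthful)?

The highest competing bid is £2350.
Bidding truthfully at £2000: the top bid is £2350 (a rival), so Mei loses. Payoff = £0.
Bidding £2850: Mei has the top bid, wins, and pays the second-highest bid £2350. Payoff = £2000 − £2350 = -£350.
Change = -£350 − £0 = -£350.

Change in payoff: -£350.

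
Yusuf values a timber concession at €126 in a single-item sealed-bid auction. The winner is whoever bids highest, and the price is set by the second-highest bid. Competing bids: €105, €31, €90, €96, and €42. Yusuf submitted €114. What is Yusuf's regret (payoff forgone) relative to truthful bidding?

Payoff forgone: €0.

The highest competing bid is €105.
Bidding truthfully at €126: Yusuf has the top bid, wins, and pays the second-highest bid €105. Payoff = €126 − €105 = €21.
Bidding €114: Yusuf has the top bid, wins, and pays the second-highest bid €105. Payoff = €126 − €105 = €21.
Regret = truthful payoff − actual payoff = €21 − €21 = €0.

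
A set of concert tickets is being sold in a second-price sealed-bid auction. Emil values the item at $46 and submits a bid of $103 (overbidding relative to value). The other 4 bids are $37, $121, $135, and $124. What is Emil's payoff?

Emil's payoff: $0.

Highest competing bid: $135.
Emil's bid $103 is not the highest, so Emil loses, pays nothing, and earns zero payoff.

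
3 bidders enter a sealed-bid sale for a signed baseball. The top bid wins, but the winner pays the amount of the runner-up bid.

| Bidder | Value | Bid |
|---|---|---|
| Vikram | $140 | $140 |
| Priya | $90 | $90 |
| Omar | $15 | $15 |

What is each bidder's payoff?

Bids in descending order: Vikram $140; Priya $90; Omar $15.
Vikram has the top bid and wins; the price is the second-highest bid, $90.
Vikram's payoff = $140 − $90 = $50. All other bidders lose, so their payoff is 0.

Vikram $50, Priya $0, Omar $0.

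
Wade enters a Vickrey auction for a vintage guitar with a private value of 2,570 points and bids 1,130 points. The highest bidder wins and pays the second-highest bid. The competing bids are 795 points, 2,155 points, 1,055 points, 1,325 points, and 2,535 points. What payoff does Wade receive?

0 points

Highest competing bid: 2,535 points.
Wade's bid 1,130 points is not the highest, so Wade loses, pays nothing, and earns zero payoff.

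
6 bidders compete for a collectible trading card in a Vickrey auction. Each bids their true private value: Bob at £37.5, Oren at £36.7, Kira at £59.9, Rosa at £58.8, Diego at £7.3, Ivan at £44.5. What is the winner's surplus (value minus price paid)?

£1.1

Ranking the bids: Kira £59.9; Rosa £58.8; Ivan £44.5; Bob £37.5; Oren £36.7; Diego £7.3.
Kira wins with the top bid and pays the second-highest, £58.8.
Surplus = £59.9 − £58.8 = £1.1.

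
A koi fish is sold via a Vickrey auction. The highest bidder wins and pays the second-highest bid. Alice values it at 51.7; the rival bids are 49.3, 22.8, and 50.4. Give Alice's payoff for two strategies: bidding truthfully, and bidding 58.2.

(a) 1.3  (b) 1.3

The highest competing bid is 50.4.
Bidding truthfully at 51.7: Alice has the top bid, wins, and pays the second-highest bid 50.4. Payoff = 51.7 − 50.4 = 1.3.
Bidding 58.2: Alice has the top bid, wins, and pays the second-highest bid 50.4. Payoff = 51.7 − 50.4 = 1.3.
The bid only affects whether you win, not the price — here both bids land on the same side of the top rival bid, so the deviation is payoff-neutral.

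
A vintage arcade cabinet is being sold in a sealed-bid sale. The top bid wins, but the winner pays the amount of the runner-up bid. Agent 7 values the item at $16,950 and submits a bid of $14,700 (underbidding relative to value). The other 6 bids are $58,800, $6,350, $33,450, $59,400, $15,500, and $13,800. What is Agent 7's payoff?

$0

Highest competing bid: $59,400.
Agent 7's bid $14,700 is not the highest, so Agent 7 loses, pays nothing, and earns zero payoff.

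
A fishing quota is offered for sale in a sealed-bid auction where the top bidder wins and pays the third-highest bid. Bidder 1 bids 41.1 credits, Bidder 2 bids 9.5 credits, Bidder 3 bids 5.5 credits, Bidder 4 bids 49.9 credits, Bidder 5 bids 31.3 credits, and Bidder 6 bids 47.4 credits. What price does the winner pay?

The winner pays 41.1 credits.

Sorted high to low: Bidder 4 49.9 credits > Bidder 6 47.4 credits > Bidder 1 41.1 credits > Bidder 5 31.3 credits > Bidder 2 9.5 credits > Bidder 3 5.5 credits.
Bidder 4 is the highest bidder, so Bidder 4 wins.
Under the third-price rule, the price is the third-highest bid: 41.1 credits.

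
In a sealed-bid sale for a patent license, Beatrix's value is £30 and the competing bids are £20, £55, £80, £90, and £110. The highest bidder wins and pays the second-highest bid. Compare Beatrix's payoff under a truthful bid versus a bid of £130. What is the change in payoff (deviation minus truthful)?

The highest competing bid is £110.
Bidding truthfully at £30: the top bid is £110 (a rival), so Beatrix loses. Payoff = £0.
Bidding £130: Beatrix has the top bid, wins, and pays the second-highest bid £110. Payoff = £30 − £110 = -£80.
Change = -£80 − £0 = -£80.
Deviating from a truthful bid can only lose payoff in a second-price auction — never gain.

Change in payoff: -£80.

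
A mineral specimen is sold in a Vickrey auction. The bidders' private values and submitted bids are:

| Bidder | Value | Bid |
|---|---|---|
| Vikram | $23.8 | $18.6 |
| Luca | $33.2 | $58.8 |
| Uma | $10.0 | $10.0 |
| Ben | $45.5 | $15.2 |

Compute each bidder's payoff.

Ranking the bids: Luca $58.8, then Vikram $18.6, then Ben $15.2, then Uma $10.0.
Luca has the top bid and wins; the price is the second-highest bid, $18.6.
Luca's payoff = $33.2 − $18.6 = $14.6. All other bidders lose, so their payoff is 0.

Vikram $0.0, Luca $14.6, Uma $0.0, Ben $0.0.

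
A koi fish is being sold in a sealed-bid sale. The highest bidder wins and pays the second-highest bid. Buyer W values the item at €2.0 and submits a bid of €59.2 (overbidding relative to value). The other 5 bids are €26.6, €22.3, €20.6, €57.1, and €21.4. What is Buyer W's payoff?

Highest competing bid: €57.1.
Buyer W's bid €59.2 is the highest overall, so Buyer W wins and pays the second-highest bid, €57.1.
Payoff = value − price = €2.0 − €57.1 = -€55.1.
Overbidding won the item at a price above value — truthful bidding would have avoided this loss.

-€55.1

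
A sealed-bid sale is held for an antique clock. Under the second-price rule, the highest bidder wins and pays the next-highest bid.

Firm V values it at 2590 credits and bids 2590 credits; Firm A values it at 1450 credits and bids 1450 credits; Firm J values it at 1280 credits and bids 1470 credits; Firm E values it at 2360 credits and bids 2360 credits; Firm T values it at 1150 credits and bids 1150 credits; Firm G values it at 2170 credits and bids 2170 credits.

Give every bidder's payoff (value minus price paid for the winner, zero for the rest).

Payoffs: Firm V 230 credits, Firm A 0 credits, Firm J 0 credits, Firm E 0 credits, Firm T 0 credits, Firm G 0 credits.

Ranking the bids: Firm V 2590 credits, then Firm E 2360 credits, then Firm G 2170 credits, then Firm J 1470 credits, then Firm A 1450 credits, then Firm T 1150 credits.
Firm V has the top bid and wins; the price is the second-highest bid, 2360 credits.
Firm V's payoff = 2590 credits − 2360 credits = 230 credits. All other bidders lose, so their payoff is 0.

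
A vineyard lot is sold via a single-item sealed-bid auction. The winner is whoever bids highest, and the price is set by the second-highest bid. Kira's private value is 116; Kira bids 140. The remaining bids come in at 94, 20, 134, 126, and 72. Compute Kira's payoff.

Payoff = -18.

Highest competing bid: 134.
Kira's bid 140 is the highest overall, so Kira wins and pays the second-highest bid, 134.
Payoff = value − price = 116 − 134 = -18.
Overbidding won the item at a price above value — truthful bidding would have avoided this loss.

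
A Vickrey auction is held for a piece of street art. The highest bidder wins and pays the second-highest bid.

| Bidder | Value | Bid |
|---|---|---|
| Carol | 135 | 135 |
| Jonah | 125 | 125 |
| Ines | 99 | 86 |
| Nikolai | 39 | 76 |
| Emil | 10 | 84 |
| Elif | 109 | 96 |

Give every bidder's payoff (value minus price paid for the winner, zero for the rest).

Ordered from highest: Carol 135, then Jonah 125, then Elif 96, then Ines 86, then Emil 84, then Nikolai 76.
Carol has the top bid and wins; the price is the second-highest bid, 125.
Carol's payoff = 135 − 125 = 10. All other bidders lose, so their payoff is 0.

Carol 10, Jonah 0, Ines 0, Nikolai 0, Emil 0, Elif 0.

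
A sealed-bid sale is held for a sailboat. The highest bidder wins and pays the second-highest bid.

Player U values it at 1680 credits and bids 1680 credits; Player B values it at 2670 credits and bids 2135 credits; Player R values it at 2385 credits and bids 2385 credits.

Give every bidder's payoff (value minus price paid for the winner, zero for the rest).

Ordered from highest: Player R 2385 credits; Player B 2135 credits; Player U 1680 credits.
Player R has the top bid and wins; the price is the second-highest bid, 2135 credits.
Player R's payoff = 2385 credits − 2135 credits = 250 credits. All other bidders lose, so their payoff is 0.

Payoffs: Player U 0 credits, Player B 0 credits, Player R 250 credits.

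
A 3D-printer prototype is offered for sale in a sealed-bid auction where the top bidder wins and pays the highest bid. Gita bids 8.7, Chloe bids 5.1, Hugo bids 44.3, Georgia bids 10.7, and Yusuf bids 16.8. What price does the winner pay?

44.3

Bids in descending order: Hugo 44.3; Yusuf 16.8; Georgia 10.7; Gita 8.7; Chloe 5.1.
Hugo is the highest bidder, so Hugo wins.
Under the first-price rule, the price is the highest bid: 44.3.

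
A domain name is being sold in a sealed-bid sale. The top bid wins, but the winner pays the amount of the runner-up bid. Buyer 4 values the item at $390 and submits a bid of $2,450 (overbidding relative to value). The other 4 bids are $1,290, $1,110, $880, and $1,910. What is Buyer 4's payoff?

Payoff = -$1,520.

Highest competing bid: $1,910.
Buyer 4's bid $2,450 is the highest overall, so Buyer 4 wins and pays the second-highest bid, $1,910.
Payoff = value − price = $390 − $1,910 = -$1,520.
Overbidding won the item at a price above value — truthful bidding would have avoided this loss.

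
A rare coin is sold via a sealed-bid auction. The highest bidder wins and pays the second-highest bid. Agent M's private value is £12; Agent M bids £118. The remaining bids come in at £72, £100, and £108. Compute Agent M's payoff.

Agent M's payoff: -£96.

Highest competing bid: £108.
Agent M's bid £118 is the highest overall, so Agent M wins and pays the second-highest bid, £108.
Payoff = value − price = £12 − £108 = -£96.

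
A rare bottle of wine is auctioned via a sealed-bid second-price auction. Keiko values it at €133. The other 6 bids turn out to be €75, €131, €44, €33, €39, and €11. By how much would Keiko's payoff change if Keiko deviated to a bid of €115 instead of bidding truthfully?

The highest competing bid is €131.
Bidding truthfully at €133: Keiko has the top bid, wins, and pays the second-highest bid €131. Payoff = €133 − €131 = €2.
Bidding €115: the top bid is €131 (a rival), so Keiko loses. Payoff = €0.
Change = €0 − €2 = -€2.

-€2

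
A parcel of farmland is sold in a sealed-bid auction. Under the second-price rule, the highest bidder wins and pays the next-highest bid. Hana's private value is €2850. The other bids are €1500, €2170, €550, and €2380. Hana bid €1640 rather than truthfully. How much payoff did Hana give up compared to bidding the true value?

The highest competing bid is €2380.
Bidding truthfully at €2850: Hana has the top bid, wins, and pays the second-highest bid €2380. Payoff = €2850 − €2380 = €470.
Bidding €1640: the top bid is €2380 (a rival), so Hana loses. Payoff = €0.
Regret = truthful payoff − actual payoff = €470 − €0 = €470.

Payoff forgone: €470.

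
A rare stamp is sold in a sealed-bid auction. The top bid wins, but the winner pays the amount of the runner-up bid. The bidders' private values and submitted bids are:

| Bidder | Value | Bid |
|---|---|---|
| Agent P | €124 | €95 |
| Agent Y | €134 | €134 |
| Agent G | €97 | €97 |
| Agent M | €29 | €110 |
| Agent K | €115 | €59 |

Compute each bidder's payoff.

Agent P €0, Agent Y €24, Agent G €0, Agent M €0, Agent K €0.

Bids in descending order: Agent Y €134; Agent M €110; Agent G €97; Agent P €95; Agent K €59.
Agent Y has the top bid and wins; the price is the second-highest bid, €110.
Agent Y's payoff = €134 − €110 = €24. All other bidders lose, so their payoff is 0.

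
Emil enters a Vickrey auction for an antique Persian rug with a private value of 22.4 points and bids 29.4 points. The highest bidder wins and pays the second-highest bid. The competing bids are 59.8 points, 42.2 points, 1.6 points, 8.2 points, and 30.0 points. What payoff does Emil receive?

Highest competing bid: 59.8 points.
Emil's bid 29.4 points is not the highest, so Emil loses, pays nothing, and earns zero payoff.

0.0 points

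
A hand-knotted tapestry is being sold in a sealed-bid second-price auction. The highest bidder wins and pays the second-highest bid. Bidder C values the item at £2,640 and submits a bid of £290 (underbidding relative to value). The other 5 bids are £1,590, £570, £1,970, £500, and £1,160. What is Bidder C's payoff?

£0

Highest competing bid: £1,970.
Bidder C's bid £290 is not the highest, so Bidder C loses, pays nothing, and earns zero payoff.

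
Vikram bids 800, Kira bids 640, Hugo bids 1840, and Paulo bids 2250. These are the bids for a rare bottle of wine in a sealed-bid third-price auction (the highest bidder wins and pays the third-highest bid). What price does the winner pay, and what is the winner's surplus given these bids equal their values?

Price 800; surplus 1450.

Bids in descending order: Paulo 2250; Hugo 1840; Vikram 800; Kira 640.
Paulo is the highest bidder, so Paulo wins.
Under the third-price rule, the price is the third-highest bid: 800.
Surplus = 2250 − 800 = 1450.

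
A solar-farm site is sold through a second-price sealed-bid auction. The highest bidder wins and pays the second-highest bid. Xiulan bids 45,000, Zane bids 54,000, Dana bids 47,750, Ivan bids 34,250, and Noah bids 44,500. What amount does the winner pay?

Sorted high to low: Zane 54,000 > Dana 47,750 > Xiulan 45,000 > Noah 44,500 > Ivan 34,250.
Zane has the highest bid, so Zane wins.
The second-highest bid is 47,750, so that is what Zane pays.

Price paid: 47,750.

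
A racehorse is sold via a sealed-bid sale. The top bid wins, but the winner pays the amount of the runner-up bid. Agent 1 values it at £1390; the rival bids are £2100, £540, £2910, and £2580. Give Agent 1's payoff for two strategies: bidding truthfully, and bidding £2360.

Truthful: £0; alternative: £0.

The highest competing bid is £2910.
Bidding truthfully at £1390: the top bid is £2910 (a rival), so Agent 1 loses. Payoff = £0.
Bidding £2360: the top bid is £2910 (a rival), so Agent 1 loses. Payoff = £0.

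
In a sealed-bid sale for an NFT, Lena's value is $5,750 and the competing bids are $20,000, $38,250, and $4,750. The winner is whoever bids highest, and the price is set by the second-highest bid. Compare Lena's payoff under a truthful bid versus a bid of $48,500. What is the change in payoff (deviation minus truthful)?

The highest competing bid is $38,250.
Bidding truthfully at $5,750: the top bid is $38,250 (a rival), so Lena loses. Payoff = $0.
Bidding $48,500: Lena has the top bid, wins, and pays the second-highest bid $38,250. Payoff = $5,750 − $38,250 = -$32,500.
Change = -$32,500 − $0 = -$32,500.

-$32,500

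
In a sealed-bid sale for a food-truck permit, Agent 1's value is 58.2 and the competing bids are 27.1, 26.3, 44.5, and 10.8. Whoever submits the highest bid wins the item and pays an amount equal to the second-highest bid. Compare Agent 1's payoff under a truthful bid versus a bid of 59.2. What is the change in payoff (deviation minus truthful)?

Change in payoff: 0.0.

The highest competing bid is 44.5.
Bidding truthfully at 58.2: Agent 1 has the top bid, wins, and pays the second-highest bid 44.5. Payoff = 58.2 − 44.5 = 13.7.
Bidding 59.2: Agent 1 has the top bid, wins, and pays the second-highest bid 44.5. Payoff = 58.2 − 44.5 = 13.7.
Change = 13.7 − 13.7 = 0.0.
The bid only affects whether you win, not the price — here both bids land on the same side of the top rival bid, so the deviation is payoff-neutral.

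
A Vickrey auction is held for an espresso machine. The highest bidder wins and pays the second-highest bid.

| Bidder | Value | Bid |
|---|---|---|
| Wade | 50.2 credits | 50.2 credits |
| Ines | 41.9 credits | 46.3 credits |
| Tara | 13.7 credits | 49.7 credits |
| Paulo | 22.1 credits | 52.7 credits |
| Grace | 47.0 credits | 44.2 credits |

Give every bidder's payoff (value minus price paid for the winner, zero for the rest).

Payoffs: Wade 0.0 credits, Ines 0.0 credits, Tara 0.0 credits, Paulo -28.1 credits, Grace 0.0 credits.

Ranking the bids: Paulo 52.7 credits; Wade 50.2 credits; Tara 49.7 credits; Ines 46.3 credits; Grace 44.2 credits.
Paulo has the top bid and wins; the price is the second-highest bid, 50.2 credits.
Paulo's payoff = 22.1 credits − 50.2 credits = -28.1 credits. All other bidders lose, so their payoff is 0.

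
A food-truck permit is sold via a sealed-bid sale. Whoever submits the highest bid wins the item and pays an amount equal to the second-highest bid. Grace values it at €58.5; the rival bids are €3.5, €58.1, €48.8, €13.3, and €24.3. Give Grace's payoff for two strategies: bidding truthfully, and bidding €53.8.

Truthful: €0.4; alternative: €0.0.

The highest competing bid is €58.1.
Bidding truthfully at €58.5: Grace has the top bid, wins, and pays the second-highest bid €58.1. Payoff = €58.5 − €58.1 = €0.4.
Bidding €53.8: the top bid is €58.1 (a rival), so Grace loses. Payoff = €0.0.
Deviating from a truthful bid can only lose payoff in a second-price auction — never gain.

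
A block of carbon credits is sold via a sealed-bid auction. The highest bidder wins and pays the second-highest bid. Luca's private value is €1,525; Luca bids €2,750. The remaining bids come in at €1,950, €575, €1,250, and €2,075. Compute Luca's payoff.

Highest competing bid: €2,075.
Luca's bid €2,750 is the highest overall, so Luca wins and pays the second-highest bid, €2,075.
Payoff = value − price = €1,525 − €2,075 = -€550.
Overbidding won the item at a price above value — truthful bidding would have avoided this loss.

Payoff = -€550.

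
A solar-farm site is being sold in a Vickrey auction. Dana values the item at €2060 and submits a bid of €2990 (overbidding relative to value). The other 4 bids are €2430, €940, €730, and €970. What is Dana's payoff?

Highest competing bid: €2430.
Dana's bid €2990 is the highest overall, so Dana wins and pays the second-highest bid, €2430.
Payoff = value − price = €2060 − €2430 = -€370.

-€370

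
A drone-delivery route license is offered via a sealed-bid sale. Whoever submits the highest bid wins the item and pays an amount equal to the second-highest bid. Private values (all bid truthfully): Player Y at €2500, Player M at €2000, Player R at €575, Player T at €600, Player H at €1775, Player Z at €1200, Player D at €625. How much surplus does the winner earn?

Ranking the bids: Player Y €2500; Player M €2000; Player H €1775; Player Z €1200; Player D €625; Player T €600; Player R €575.
Player Y wins with the top bid and pays the second-highest, €2000.
Surplus = €2500 − €2000 = €500.

Winner's surplus: €500.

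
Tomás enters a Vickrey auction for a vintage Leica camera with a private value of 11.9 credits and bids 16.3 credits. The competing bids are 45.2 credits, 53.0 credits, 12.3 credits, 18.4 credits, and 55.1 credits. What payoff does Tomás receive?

Highest competing bid: 55.1 credits.
Tomás's bid 16.3 credits is not the highest, so Tomás loses, pays nothing, and earns zero payoff.

Payoff = 0.0 credits.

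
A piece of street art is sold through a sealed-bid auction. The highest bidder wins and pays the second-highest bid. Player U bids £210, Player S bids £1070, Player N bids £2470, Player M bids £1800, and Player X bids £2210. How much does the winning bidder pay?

Price paid: £2210.

Ordered from highest: Player N £2470, then Player X £2210, then Player M £1800, then Player S £1070, then Player U £210.
Player N has the highest bid, so Player N wins.
The second-highest bid is £2210, so that is what Player N pays.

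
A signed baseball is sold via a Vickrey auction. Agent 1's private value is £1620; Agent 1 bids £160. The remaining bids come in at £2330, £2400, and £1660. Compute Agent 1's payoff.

Highest competing bid: £2400.
Agent 1's bid £160 is not the highest, so Agent 1 loses, pays nothing, and earns zero payoff.

£0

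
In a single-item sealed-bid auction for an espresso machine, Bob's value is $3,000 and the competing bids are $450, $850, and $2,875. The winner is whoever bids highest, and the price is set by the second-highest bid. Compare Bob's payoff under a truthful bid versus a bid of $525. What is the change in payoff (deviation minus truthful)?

The highest competing bid is $2,875.
Bidding truthfully at $3,000: Bob has the top bid, wins, and pays the second-highest bid $2,875. Payoff = $3,000 − $2,875 = $125.
Bidding $525: the top bid is $2,875 (a rival), so Bob loses. Payoff = $0.
Change = $0 − $125 = -$125.
Deviating from a truthful bid can only lose payoff in a second-price auction — never gain.

Change in payoff: -$125.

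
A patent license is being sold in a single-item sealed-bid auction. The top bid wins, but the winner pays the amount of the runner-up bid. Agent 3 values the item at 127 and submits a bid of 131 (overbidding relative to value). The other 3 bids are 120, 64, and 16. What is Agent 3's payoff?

The bidder's payoff: 7.

Highest competing bid: 120.
Agent 3's bid 131 is the highest overall, so Agent 3 wins and pays the second-highest bid, 120.
Payoff = value − price = 127 − 120 = 7.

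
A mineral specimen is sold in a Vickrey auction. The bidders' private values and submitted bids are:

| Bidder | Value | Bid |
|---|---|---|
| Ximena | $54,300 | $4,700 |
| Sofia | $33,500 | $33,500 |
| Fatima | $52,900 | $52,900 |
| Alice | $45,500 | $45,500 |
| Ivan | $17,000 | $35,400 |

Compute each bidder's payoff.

Bids in descending order: Fatima $52,900; Alice $45,500; Ivan $35,400; Sofia $33,500; Ximena $4,700.
Fatima has the top bid and wins; the price is the second-highest bid, $45,500.
Fatima's payoff = $52,900 − $45,500 = $7,400. All other bidders lose, so their payoff is 0.

Payoffs: Ximena $0, Sofia $0, Fatima $7,400, Alice $0, Ivan $0.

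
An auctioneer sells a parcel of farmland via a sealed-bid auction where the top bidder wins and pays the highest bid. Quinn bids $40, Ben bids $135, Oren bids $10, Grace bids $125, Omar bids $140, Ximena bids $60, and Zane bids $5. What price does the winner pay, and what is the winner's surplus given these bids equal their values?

Sorted high to low: Omar $140; Ben $135; Grace $125; Ximena $60; Quinn $40; Oren $10; Zane $5.
Omar is the highest bidder, so Omar wins.
Under the first-price rule, the price is the highest bid: $140.
Surplus = $140 − $140 = $0.

The winner pays $140 for a surplus of $0.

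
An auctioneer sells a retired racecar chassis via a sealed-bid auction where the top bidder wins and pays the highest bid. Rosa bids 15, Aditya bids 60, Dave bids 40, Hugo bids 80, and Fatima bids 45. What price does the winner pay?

Bids in descending order: Hugo 80; Aditya 60; Fatima 45; Dave 40; Rosa 15.
Hugo is the highest bidder, so Hugo wins.
Under the first-price rule, the price is the highest bid: 80.

Price paid: 80.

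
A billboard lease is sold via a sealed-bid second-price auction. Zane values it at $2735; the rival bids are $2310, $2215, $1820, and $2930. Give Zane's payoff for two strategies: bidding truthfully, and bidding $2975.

The highest competing bid is $2930.
Bidding truthfully at $2735: the top bid is $2930 (a rival), so Zane loses. Payoff = $0.
Bidding $2975: Zane has the top bid, wins, and pays the second-highest bid $2930. Payoff = $2735 − $2930 = -$195.

(a) $0  (b) -$195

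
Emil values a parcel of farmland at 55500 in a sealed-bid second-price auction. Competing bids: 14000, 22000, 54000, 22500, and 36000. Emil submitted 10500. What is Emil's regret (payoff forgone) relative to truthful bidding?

1500

The highest competing bid is 54000.
Bidding truthfully at 55500: Emil has the top bid, wins, and pays the second-highest bid 54000. Payoff = 55500 − 54000 = 1500.
Bidding 10500: the top bid is 54000 (a rival), so Emil loses. Payoff = 0.
Regret = truthful payoff − actual payoff = 1500 − 0 = 1500.
This is the dominant-strategy logic: truthful bidding weakly beats any alternative.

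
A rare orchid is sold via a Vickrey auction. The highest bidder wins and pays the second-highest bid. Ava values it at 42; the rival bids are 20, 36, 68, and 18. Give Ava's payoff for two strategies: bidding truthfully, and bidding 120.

Truthful: 0; alternative: -26.

The highest competing bid is 68.
Bidding truthfully at 42: the top bid is 68 (a rival), so Ava loses. Payoff = 0.
Bidding 120: Ava has the top bid, wins, and pays the second-highest bid 68. Payoff = 42 − 68 = -26.
Deviating from a truthful bid can only lose payoff in a second-price auction — never gain.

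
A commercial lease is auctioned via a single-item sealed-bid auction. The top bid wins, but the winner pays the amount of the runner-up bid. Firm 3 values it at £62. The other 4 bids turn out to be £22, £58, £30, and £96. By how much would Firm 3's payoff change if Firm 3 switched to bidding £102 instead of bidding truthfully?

Payoff change: -£34.

The highest competing bid is £96.
Bidding truthfully at £62: the top bid is £96 (a rival), so Firm 3 loses. Payoff = £0.
Bidding £102: Firm 3 has the top bid, wins, and pays the second-highest bid £96. Payoff = £62 − £96 = -£34.
Change = -£34 − £0 = -£34.
This is the dominant-strategy logic: truthful bidding weakly beats any alternative.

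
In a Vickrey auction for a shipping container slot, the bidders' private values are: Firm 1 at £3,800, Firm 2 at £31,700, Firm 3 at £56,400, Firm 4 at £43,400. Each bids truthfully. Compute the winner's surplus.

Ordered from highest: Firm 3 £56,400, then Firm 4 £43,400, then Firm 2 £31,700, then Firm 1 £3,800.
Firm 3 wins with the top bid and pays the second-highest, £43,400.
Surplus = £56,400 − £43,400 = £13,000.

Winner's surplus: £13,000.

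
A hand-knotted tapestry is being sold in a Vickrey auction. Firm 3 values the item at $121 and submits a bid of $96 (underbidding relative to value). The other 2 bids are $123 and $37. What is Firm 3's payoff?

Highest competing bid: $123.
Firm 3's bid $96 is not the highest, so Firm 3 loses, pays nothing, and earns zero payoff.

The bidder's payoff: $0.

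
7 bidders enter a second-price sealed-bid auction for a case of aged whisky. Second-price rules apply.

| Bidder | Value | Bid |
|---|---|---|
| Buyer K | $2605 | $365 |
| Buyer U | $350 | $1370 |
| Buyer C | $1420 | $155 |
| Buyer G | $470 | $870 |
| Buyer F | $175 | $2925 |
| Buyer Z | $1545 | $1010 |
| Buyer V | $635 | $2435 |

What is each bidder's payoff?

Ordered from highest: Buyer F $2925; Buyer V $2435; Buyer U $1370; Buyer Z $1010; Buyer G $870; Buyer K $365; Buyer C $155.
Buyer F has the top bid and wins; the price is the second-highest bid, $2435.
Buyer F's payoff = $175 − $2435 = -$2260. All other bidders lose, so their payoff is 0.

Payoffs: Buyer K $0, Buyer U $0, Buyer C $0, Buyer G $0, Buyer F -$2260, Buyer Z $0, Buyer V $0.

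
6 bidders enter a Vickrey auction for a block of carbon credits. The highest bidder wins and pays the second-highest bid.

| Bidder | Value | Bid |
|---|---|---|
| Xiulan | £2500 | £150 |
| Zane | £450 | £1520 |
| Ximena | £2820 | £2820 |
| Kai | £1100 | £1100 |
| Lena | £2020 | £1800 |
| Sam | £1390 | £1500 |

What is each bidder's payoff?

Bids in descending order: Ximena £2820, then Lena £1800, then Zane £1520, then Sam £1500, then Kai £1100, then Xiulan £150.
Ximena has the top bid and wins; the price is the second-highest bid, £1800.
Ximena's payoff = £2820 − £1800 = £1020. All other bidders lose, so their payoff is 0.

Payoffs: Xiulan £0, Zane £0, Ximena £1020, Kai £0, Lena £0, Sam £0.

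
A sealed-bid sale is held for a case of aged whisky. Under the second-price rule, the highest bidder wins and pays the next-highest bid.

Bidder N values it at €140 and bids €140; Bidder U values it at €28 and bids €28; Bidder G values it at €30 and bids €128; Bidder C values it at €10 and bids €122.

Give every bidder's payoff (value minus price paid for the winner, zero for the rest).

Ordered from highest: Bidder N €140 > Bidder G €128 > Bidder C €122 > Bidder U €28.
Bidder N has the top bid and wins; the price is the second-highest bid, €128.
Bidder N's payoff = €140 − €128 = €12. All other bidders lose, so their payoff is 0.

Bidder N €12, Bidder U €0, Bidder G €0, Bidder C €0.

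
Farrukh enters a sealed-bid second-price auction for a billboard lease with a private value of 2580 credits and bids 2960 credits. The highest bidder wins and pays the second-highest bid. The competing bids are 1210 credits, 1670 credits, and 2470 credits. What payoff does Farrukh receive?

Highest competing bid: 2470 credits.
Farrukh's bid 2960 credits is the highest overall, so Farrukh wins and pays the second-highest bid, 2470 credits.
Payoff = value − price = 2580 credits − 2470 credits = 110 credits.

Farrukh's payoff: 110 credits.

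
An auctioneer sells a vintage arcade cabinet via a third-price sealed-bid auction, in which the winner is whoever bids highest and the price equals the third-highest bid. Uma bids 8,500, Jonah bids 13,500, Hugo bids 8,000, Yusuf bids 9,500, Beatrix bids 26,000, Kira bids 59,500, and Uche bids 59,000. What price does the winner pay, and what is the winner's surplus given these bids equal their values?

Sorted high to low: Kira 59,500; Uche 59,000; Beatrix 26,000; Jonah 13,500; Yusuf 9,500; Uma 8,500; Hugo 8,000.
Kira is the highest bidder, so Kira wins.
Under the third-price rule, the price is the third-highest bid: 26,000.
Surplus = 59,500 − 26,000 = 33,500.

Price 26,000; surplus 33,500.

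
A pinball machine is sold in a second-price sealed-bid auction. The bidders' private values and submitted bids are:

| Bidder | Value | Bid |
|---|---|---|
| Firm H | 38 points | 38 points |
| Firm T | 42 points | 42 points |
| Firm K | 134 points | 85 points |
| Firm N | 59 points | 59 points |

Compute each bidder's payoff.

Ordered from highest: Firm K 85 points; Firm N 59 points; Firm T 42 points; Firm H 38 points.
Firm K has the top bid and wins; the price is the second-highest bid, 59 points.
Firm K's payoff = 134 points − 59 points = 75 points. All other bidders lose, so their payoff is 0.

Firm H 0 points, Firm T 0 points, Firm K 75 points, Firm N 0 points.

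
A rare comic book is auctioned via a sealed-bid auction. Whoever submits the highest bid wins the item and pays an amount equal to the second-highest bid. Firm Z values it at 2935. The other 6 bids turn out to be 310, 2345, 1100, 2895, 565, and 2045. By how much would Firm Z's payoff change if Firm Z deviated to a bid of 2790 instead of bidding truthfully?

The highest competing bid is 2895.
Bidding truthfully at 2935: Firm Z has the top bid, wins, and pays the second-highest bid 2895. Payoff = 2935 − 2895 = 40.
Bidding 2790: the top bid is 2895 (a rival), so Firm Z loses. Payoff = 0.
Change = 0 − 40 = -40.
This is the dominant-strategy logic: truthful bidding weakly beats any alternative.

Payoff change: -40.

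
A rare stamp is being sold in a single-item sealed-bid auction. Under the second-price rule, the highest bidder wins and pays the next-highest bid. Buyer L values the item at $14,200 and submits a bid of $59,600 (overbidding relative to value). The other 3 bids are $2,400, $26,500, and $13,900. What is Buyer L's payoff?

Highest competing bid: $26,500.
Buyer L's bid $59,600 is the highest overall, so Buyer L wins and pays the second-highest bid, $26,500.
Payoff = value − price = $14,200 − $26,500 = -$12,300.
Overbidding won the item at a price above value — truthful bidding would have avoided this loss.

-$12,300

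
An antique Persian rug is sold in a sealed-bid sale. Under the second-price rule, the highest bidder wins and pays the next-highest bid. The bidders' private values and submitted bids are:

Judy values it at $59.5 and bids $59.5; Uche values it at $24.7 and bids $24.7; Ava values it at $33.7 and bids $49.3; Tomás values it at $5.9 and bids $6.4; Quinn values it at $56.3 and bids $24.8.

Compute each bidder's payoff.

Ordered from highest: Judy $59.5 > Ava $49.3 > Quinn $24.8 > Uche $24.7 > Tomás $6.4.
Judy has the top bid and wins; the price is the second-highest bid, $49.3.
Judy's payoff = $59.5 − $49.3 = $10.2. All other bidders lose, so their payoff is 0.

Judy $10.2, Uche $0.0, Ava $0.0, Tomás $0.0, Quinn $0.0.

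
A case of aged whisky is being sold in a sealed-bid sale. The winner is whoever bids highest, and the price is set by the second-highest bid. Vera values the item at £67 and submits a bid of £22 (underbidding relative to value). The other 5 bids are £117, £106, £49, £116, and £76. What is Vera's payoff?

Vera's payoff: £0.

Highest competing bid: £117.
Vera's bid £22 is not the highest, so Vera loses, pays nothing, and earns zero payoff.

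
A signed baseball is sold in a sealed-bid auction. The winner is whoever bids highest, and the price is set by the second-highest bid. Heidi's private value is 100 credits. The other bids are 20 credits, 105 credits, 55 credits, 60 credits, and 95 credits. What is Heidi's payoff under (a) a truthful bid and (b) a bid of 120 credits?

The highest competing bid is 105 credits.
Bidding truthfully at 100 credits: the top bid is 105 credits (a rival), so Heidi loses. Payoff = 0 credits.
Bidding 120 credits: Heidi has the top bid, wins, and pays the second-highest bid 105 credits. Payoff = 100 credits − 105 credits = -5 credits.
This is the dominant-strategy logic: truthful bidding weakly beats any alternative.

(a) 0 credits  (b) -5 credits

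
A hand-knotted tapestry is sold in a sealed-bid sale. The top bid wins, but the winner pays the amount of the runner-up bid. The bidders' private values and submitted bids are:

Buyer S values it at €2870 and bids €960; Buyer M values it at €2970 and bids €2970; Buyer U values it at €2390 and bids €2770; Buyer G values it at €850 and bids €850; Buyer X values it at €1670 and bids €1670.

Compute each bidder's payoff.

Sorted high to low: Buyer M €2970 > Buyer U €2770 > Buyer X €1670 > Buyer S €960 > Buyer G €850.
Buyer M has the top bid and wins; the price is the second-highest bid, €2770.
Buyer M's payoff = €2970 − €2770 = €200. All other bidders lose, so their payoff is 0.

Buyer S €0, Buyer M €200, Buyer U €0, Buyer G €0, Buyer X €0.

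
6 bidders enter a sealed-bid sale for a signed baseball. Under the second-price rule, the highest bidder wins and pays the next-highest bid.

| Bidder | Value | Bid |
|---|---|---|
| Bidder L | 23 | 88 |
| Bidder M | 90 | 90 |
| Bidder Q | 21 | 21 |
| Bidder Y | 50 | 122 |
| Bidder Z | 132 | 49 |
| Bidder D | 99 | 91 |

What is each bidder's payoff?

Ranking the bids: Bidder Y 122 > Bidder D 91 > Bidder M 90 > Bidder L 88 > Bidder Z 49 > Bidder Q 21.
Bidder Y has the top bid and wins; the price is the second-highest bid, 91.
Bidder Y's payoff = 50 − 91 = -41. All other bidders lose, so their payoff is 0.

Payoffs: Bidder L 0, Bidder M 0, Bidder Q 0, Bidder Y -41, Bidder Z 0, Bidder D 0.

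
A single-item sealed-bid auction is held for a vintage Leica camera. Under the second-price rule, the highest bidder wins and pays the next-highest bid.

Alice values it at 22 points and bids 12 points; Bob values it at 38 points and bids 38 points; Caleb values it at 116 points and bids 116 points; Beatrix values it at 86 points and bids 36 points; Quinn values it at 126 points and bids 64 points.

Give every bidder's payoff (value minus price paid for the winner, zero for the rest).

Ordered from highest: Caleb 116 points, then Quinn 64 points, then Bob 38 points, then Beatrix 36 points, then Alice 12 points.
Caleb has the top bid and wins; the price is the second-highest bid, 64 points.
Caleb's payoff = 116 points − 64 points = 52 points. All other bidders lose, so their payoff is 0.

Alice 0 points, Bob 0 points, Caleb 52 points, Beatrix 0 points, Quinn 0 points.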